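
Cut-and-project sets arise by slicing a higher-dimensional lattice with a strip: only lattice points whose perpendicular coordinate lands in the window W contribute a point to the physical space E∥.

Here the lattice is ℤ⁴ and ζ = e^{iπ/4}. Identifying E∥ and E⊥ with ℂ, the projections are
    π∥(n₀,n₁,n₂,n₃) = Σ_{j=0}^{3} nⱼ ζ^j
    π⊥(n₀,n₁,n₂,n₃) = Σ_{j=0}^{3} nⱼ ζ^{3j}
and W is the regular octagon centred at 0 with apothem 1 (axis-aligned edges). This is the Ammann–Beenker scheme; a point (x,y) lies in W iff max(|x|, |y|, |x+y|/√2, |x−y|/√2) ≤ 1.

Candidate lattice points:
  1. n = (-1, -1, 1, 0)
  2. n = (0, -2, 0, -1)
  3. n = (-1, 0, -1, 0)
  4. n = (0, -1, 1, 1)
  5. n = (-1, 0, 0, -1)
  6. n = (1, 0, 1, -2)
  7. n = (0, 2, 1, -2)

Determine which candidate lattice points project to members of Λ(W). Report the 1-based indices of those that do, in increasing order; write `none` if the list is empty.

π⊥(n) = n₀ + n₁ζ³ + n₂ζ⁶ + n₃ζ⁹ where ζ = e^{iπ/4}.
candidate 1: n = (-1, -1, 1, 0) → π⊥ ≈ (-0.2929, -1.7071); max(|x|,|y|,|x±y|/√2) = 1.7071 > 1 ⇒ ∉ W
candidate 2: n = (0, -2, 0, -1) → π⊥ ≈ (+0.7071, -2.1213); max(|x|,|y|,|x±y|/√2) = 2.1213 > 1 ⇒ ∉ W
candidate 3: n = (-1, 0, -1, 0) → π⊥ ≈ (-1.0000, +1.0000); max(|x|,|y|,|x±y|/√2) = 1.4142 > 1 ⇒ ∉ W
candidate 4: n = (0, -1, 1, 1) → π⊥ ≈ (+1.4142, -1.0000); max(|x|,|y|,|x±y|/√2) = 1.7071 > 1 ⇒ ∉ W
candidate 5: n = (-1, 0, 0, -1) → π⊥ ≈ (-1.7071, -0.7071); max(|x|,|y|,|x±y|/√2) = 1.7071 > 1 ⇒ ∉ W
candidate 6: n = (1, 0, 1, -2) → π⊥ ≈ (-0.4142, -2.4142); max(|x|,|y|,|x±y|/√2) = 2.4142 > 1 ⇒ ∉ W
candidate 7: n = (0, 2, 1, -2) → π⊥ ≈ (-2.8284, -1.0000); max(|x|,|y|,|x±y|/√2) = 2.8284 > 1 ⇒ ∉ W

none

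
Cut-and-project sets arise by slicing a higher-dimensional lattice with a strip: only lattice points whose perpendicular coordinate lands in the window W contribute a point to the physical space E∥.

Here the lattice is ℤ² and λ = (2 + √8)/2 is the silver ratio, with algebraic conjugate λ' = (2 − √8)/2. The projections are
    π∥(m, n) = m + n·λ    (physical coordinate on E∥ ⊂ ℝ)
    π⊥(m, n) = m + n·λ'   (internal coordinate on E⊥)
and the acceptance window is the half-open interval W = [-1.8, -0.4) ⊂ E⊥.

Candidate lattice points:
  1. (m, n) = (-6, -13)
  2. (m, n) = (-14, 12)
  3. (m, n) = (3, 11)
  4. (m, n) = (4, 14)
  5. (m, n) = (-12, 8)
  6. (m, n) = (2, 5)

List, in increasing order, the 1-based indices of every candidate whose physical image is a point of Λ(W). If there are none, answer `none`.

λ' = (2−√8)/2 ≈ -0.414214.
#1 (-6,-13): internal coord -6 + (-13)·λ' = -0.615224; -0.615224 ∈ [-1.8, -0.4) → IN Λ
#2 (-14,12): internal coord -14 + (12)·λ' = -18.970563; -18.970563 ∉ [-1.8, -0.4) → out
#3 (3,11): internal coord 3 + (11)·λ' = -1.556349; -1.556349 ∈ [-1.8, -0.4) → IN Λ
#4 (4,14): internal coord 4 + (14)·λ' = -1.798990; -1.798990 ∈ [-1.8, -0.4) → IN Λ
#5 (-12,8): internal coord -12 + (8)·λ' = -15.313708; -15.313708 ∉ [-1.8, -0.4) → out
#6 (2,5): internal coord 2 + (5)·λ' = -0.071068; -0.071068 ∉ [-1.8, -0.4) → out

1, 3, 4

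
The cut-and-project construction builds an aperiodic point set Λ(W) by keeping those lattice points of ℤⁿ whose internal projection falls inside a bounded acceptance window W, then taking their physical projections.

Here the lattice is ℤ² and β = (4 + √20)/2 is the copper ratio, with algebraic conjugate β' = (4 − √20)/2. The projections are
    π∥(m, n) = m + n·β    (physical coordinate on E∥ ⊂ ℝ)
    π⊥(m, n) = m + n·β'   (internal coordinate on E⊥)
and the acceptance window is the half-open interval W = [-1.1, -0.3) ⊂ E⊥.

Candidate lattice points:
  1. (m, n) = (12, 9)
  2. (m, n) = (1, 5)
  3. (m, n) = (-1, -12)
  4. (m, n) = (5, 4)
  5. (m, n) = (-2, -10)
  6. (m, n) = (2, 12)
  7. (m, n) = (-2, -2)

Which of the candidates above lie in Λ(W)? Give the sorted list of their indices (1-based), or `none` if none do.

Compute β' = (4−√20)/2 = -0.2361, so π⊥(m,n) = m -0.2361·n.
[1] lift (12,9): star map gives 9.8754; window check -1.1 ≤ 9.8754 < -0.3 is false → out
[2] lift (1,5): star map gives -0.1803; window check -1.1 ≤ -0.1803 < -0.3 is false → out
[3] lift (-1,-12): star map gives 1.8328; window check -1.1 ≤ 1.8328 < -0.3 is false → out
[4] lift (5,4): star map gives 4.0557; window check -1.1 ≤ 4.0557 < -0.3 is false → out
[5] lift (-2,-10): star map gives 0.3607; window check -1.1 ≤ 0.3607 < -0.3 is false → out
[6] lift (2,12): star map gives -0.8328; window check -1.1 ≤ -0.8328 < -0.3 is true → IN Λ
[7] lift (-2,-2): star map gives -1.5279; window check -1.1 ≤ -1.5279 < -0.3 is false → out

6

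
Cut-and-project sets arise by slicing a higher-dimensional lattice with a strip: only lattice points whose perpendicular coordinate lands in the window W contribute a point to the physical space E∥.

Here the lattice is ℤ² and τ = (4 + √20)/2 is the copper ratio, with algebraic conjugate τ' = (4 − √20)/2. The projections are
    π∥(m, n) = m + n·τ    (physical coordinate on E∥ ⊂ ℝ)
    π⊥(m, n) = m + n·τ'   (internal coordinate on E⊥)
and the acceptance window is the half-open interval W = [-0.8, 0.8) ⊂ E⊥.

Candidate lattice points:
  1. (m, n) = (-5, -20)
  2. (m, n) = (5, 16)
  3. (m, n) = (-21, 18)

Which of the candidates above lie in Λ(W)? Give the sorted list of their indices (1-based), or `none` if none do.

Numerically τ ≈ 4.23607 and τ' = −1/τ ≈ -0.23607.
candidate 1: (m,n)=(-5,-20) → π∥ = -5-20·τ ≈ -89.72136, π⊥ = -5-20·τ' ≈ -0.27864 ∈ [-0.8, 0.8) ⇒ IN Λ
candidate 2: (m,n)=(5,16) → π∥ = 5+16·τ ≈ 72.77709, π⊥ = 5+16·τ' ≈ 1.22291 ∉ [-0.8, 0.8) ⇒ out
candidate 3: (m,n)=(-21,18) → π∥ = -21+18·τ ≈ 55.24922, π⊥ = -21+18·τ' ≈ -25.24922 ∉ [-0.8, 0.8) ⇒ out

1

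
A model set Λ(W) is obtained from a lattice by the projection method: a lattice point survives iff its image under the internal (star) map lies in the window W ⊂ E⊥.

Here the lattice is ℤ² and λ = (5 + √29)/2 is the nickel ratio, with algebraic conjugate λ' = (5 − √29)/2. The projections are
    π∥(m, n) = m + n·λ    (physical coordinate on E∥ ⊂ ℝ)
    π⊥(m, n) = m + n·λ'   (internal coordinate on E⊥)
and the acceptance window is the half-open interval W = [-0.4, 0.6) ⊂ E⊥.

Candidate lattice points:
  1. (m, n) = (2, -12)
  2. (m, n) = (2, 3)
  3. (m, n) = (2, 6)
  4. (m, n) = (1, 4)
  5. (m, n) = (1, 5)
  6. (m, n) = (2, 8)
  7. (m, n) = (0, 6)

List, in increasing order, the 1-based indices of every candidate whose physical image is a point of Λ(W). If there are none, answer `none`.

4, 5, 6

Numerically λ ≈ 5.1926 and λ' = −1/λ ≈ -0.1926.
[1] lift (2,-12): star map gives 4.3110; window check -0.4 ≤ 4.3110 < 0.6 is false → out
[2] lift (2,3): star map gives 1.4223; window check -0.4 ≤ 1.4223 < 0.6 is false → out
[3] lift (2,6): star map gives 0.8445; window check -0.4 ≤ 0.8445 < 0.6 is false → out
[4] lift (1,4): star map gives 0.2297; window check -0.4 ≤ 0.2297 < 0.6 is true → IN Λ
[5] lift (1,5): star map gives 0.0371; window check -0.4 ≤ 0.0371 < 0.6 is true → IN Λ
[6] lift (2,8): star map gives 0.4593; window check -0.4 ≤ 0.4593 < 0.6 is true → IN Λ
[7] lift (0,6): star map gives -1.1555; window check -0.4 ≤ -1.1555 < 0.6 is false → out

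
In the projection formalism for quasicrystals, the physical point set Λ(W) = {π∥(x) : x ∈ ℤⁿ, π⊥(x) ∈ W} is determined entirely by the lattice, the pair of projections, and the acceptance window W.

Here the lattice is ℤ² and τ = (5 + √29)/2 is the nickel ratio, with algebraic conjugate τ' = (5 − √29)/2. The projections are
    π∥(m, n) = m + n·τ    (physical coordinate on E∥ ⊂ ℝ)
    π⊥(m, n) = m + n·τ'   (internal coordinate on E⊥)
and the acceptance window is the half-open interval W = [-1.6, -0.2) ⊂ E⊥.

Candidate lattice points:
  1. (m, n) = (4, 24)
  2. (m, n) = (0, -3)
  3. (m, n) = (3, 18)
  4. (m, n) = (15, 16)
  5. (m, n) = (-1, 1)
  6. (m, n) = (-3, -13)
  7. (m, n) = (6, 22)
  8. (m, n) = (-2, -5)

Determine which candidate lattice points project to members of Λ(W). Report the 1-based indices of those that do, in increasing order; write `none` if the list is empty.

τ' = (5−√29)/2 ≈ -0.192582.
candidate 1: (m,n)=(4,24) → π∥ = 4+24·τ ≈ 128.621978, π⊥ = 4+24·τ' ≈ -0.621978 ∈ [-1.6, -0.2) ⇒ IN Λ
candidate 2: (m,n)=(0,-3) → π∥ = 0-3·τ ≈ -15.577747, π⊥ = 0-3·τ' ≈ 0.577747 ∉ [-1.6, -0.2) ⇒ out
candidate 3: (m,n)=(3,18) → π∥ = 3+18·τ ≈ 96.466483, π⊥ = 3+18·τ' ≈ -0.466483 ∈ [-1.6, -0.2) ⇒ IN Λ
candidate 4: (m,n)=(15,16) → π∥ = 15+16·τ ≈ 98.081318, π⊥ = 15+16·τ' ≈ 11.918682 ∉ [-1.6, -0.2) ⇒ out
candidate 5: (m,n)=(-1,1) → π∥ = -1+1·τ ≈ 4.192582, π⊥ = -1+1·τ' ≈ -1.192582 ∈ [-1.6, -0.2) ⇒ IN Λ
candidate 6: (m,n)=(-3,-13) → π∥ = -3-13·τ ≈ -70.503571, π⊥ = -3-13·τ' ≈ -0.496429 ∈ [-1.6, -0.2) ⇒ IN Λ
candidate 7: (m,n)=(6,22) → π∥ = 6+22·τ ≈ 120.236813, π⊥ = 6+22·τ' ≈ 1.763187 ∉ [-1.6, -0.2) ⇒ out
candidate 8: (m,n)=(-2,-5) → π∥ = -2-5·τ ≈ -27.962912, π⊥ = -2-5·τ' ≈ -1.037088 ∈ [-1.6, -0.2) ⇒ IN Λ

1, 3, 5, 6, 8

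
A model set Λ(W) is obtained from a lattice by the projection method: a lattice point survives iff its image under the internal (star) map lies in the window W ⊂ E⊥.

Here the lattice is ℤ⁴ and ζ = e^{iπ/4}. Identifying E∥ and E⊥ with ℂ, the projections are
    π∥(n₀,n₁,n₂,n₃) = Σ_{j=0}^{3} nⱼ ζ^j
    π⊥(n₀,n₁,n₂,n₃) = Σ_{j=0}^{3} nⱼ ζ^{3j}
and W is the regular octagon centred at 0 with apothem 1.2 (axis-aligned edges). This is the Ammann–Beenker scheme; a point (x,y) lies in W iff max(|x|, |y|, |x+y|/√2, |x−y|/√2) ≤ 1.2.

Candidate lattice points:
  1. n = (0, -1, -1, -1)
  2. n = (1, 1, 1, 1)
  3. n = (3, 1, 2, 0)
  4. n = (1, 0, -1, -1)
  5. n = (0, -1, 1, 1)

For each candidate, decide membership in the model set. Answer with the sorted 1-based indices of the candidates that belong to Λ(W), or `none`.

Internal map: ζ^{3j} for j=0..3 gives (1,0), (−√2/2,√2/2), (0,−1), (√2/2,√2/2).
candidate 1: n = (0, -1, -1, -1) → π⊥ ≈ (+0.00000, -0.41421); max(|x|,|y|,|x±y|/√2) = 0.41421 ≤ 1.2 ⇒ ∈ W
candidate 2: n = (1, 1, 1, 1) → π⊥ ≈ (+1.00000, +0.41421); max(|x|,|y|,|x±y|/√2) = 1.00000 ≤ 1.2 ⇒ ∈ W
candidate 3: n = (3, 1, 2, 0) → π⊥ ≈ (+2.29289, -1.29289); max(|x|,|y|,|x±y|/√2) = 2.53553 > 1.2 ⇒ ∉ W
candidate 4: n = (1, 0, -1, -1) → π⊥ ≈ (+0.29289, +0.29289); max(|x|,|y|,|x±y|/√2) = 0.41421 ≤ 1.2 ⇒ ∈ W
candidate 5: n = (0, -1, 1, 1) → π⊥ ≈ (+1.41421, -1.00000); max(|x|,|y|,|x±y|/√2) = 1.70711 > 1.2 ⇒ ∉ W

1, 2, 4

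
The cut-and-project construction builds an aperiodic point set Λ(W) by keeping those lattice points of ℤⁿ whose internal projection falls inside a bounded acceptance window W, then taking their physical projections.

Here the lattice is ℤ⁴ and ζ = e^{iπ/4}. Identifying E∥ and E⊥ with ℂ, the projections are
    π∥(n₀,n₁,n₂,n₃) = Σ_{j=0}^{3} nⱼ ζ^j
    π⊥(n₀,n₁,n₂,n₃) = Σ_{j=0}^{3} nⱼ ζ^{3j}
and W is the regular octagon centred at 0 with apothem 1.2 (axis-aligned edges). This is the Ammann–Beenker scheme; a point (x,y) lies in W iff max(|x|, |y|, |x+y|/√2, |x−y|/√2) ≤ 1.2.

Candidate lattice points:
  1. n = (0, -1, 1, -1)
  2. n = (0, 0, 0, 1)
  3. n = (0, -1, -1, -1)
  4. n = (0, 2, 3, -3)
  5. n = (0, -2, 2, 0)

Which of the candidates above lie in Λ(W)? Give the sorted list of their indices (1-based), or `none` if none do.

2, 3

π⊥(n) = n₀ + n₁ζ³ + n₂ζ⁶ + n₃ζ⁹ where ζ = e^{iπ/4}.
#1 (0, -1, 1, -1): internal (0.0000, -2.4142); octagon support 2.4142 vs apothem 1.2 → ∉ W
#2 (0, 0, 0, 1): internal (0.7071, 0.7071); octagon support 1.0000 vs apothem 1.2 → ∈ W
#3 (0, -1, -1, -1): internal (0.0000, -0.4142); octagon support 0.4142 vs apothem 1.2 → ∈ W
#4 (0, 2, 3, -3): internal (-3.5355, -3.7071); octagon support 5.1213 vs apothem 1.2 → ∉ W
#5 (0, -2, 2, 0): internal (1.4142, -3.4142); octagon support 3.4142 vs apothem 1.2 → ∉ W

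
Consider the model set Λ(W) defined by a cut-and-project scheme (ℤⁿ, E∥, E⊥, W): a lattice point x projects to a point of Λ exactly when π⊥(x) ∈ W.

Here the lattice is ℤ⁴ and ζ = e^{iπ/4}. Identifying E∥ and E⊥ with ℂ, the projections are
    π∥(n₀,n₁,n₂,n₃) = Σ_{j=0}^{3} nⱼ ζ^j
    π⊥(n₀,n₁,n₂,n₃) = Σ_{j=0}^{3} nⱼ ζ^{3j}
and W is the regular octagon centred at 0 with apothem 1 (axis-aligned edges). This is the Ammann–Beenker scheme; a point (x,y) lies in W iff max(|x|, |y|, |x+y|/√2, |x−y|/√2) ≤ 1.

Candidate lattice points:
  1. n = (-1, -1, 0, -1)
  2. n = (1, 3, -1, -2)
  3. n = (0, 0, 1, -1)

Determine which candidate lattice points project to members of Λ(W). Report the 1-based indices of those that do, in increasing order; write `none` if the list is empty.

π⊥(n) = n₀ + n₁ζ³ + n₂ζ⁶ + n₃ζ⁹ where ζ = e^{iπ/4}.
candidate 1: n = (-1, -1, 0, -1) → π⊥ ≈ (-1.00000, -1.41421); max(|x|,|y|,|x±y|/√2) = 1.70711 > 1 ⇒ ∉ W
candidate 2: n = (1, 3, -1, -2) → π⊥ ≈ (-2.53553, +1.70711); max(|x|,|y|,|x±y|/√2) = 3.00000 > 1 ⇒ ∉ W
candidate 3: n = (0, 0, 1, -1) → π⊥ ≈ (-0.70711, -1.70711); max(|x|,|y|,|x±y|/√2) = 1.70711 > 1 ⇒ ∉ W

none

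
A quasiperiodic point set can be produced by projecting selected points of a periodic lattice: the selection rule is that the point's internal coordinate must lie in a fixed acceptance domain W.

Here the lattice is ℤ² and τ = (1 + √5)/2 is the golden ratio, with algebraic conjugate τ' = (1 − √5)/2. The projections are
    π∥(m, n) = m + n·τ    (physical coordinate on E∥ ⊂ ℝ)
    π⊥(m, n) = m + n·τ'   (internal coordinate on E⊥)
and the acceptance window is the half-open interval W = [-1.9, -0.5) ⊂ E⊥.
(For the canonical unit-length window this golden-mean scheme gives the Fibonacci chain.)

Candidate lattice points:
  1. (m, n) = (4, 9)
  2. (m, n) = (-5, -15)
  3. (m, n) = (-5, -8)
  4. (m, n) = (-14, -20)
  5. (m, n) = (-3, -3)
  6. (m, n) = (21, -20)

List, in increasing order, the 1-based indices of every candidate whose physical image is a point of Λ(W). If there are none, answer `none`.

1, 4, 5

τ' = (1−√5)/2 ≈ -0.618034.
[1] lift (4,9): star map gives -1.562306; window check -1.9 ≤ -1.562306 < -0.5 is true → IN Λ
[2] lift (-5,-15): star map gives 4.270510; window check -1.9 ≤ 4.270510 < -0.5 is false → out
[3] lift (-5,-8): star map gives -0.055728; window check -1.9 ≤ -0.055728 < -0.5 is false → out
[4] lift (-14,-20): star map gives -1.639320; window check -1.9 ≤ -1.639320 < -0.5 is true → IN Λ
[5] lift (-3,-3): star map gives -1.145898; window check -1.9 ≤ -1.145898 < -0.5 is true → IN Λ
[6] lift (21,-20): star map gives 33.360680; window check -1.9 ≤ 33.360680 < -0.5 is false → out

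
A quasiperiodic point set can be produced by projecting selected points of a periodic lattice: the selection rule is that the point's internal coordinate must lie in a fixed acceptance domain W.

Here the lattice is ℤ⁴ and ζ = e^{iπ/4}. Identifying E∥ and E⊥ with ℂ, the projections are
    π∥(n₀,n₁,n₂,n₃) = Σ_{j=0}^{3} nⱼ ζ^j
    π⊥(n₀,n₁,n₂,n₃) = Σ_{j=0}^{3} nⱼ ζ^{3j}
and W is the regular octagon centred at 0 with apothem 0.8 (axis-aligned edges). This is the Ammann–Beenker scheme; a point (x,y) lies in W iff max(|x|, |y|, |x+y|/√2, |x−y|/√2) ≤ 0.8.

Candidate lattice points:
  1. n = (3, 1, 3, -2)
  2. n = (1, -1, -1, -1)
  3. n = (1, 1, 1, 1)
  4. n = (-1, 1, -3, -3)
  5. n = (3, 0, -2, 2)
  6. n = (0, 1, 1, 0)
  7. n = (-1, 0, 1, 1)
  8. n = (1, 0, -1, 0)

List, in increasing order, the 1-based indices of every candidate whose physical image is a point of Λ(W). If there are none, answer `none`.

6, 7

Internal map: ζ^{3j} for j=0..3 gives (1,0), (−√2/2,√2/2), (0,−1), (√2/2,√2/2).
candidate 1: n = (3, 1, 3, -2) → π⊥ ≈ (+0.878680, -3.707107); max(|x|,|y|,|x±y|/√2) = 3.707107 > 0.8 ⇒ ∉ W
candidate 2: n = (1, -1, -1, -1) → π⊥ ≈ (+1.000000, -0.414214); max(|x|,|y|,|x±y|/√2) = 1.000000 > 0.8 ⇒ ∉ W
candidate 3: n = (1, 1, 1, 1) → π⊥ ≈ (+1.000000, +0.414214); max(|x|,|y|,|x±y|/√2) = 1.000000 > 0.8 ⇒ ∉ W
candidate 4: n = (-1, 1, -3, -3) → π⊥ ≈ (-3.828427, +1.585786); max(|x|,|y|,|x±y|/√2) = 3.828427 > 0.8 ⇒ ∉ W
candidate 5: n = (3, 0, -2, 2) → π⊥ ≈ (+4.414214, +3.414214); max(|x|,|y|,|x±y|/√2) = 5.535534 > 0.8 ⇒ ∉ W
candidate 6: n = (0, 1, 1, 0) → π⊥ ≈ (-0.707107, -0.292893); max(|x|,|y|,|x±y|/√2) = 0.707107 ≤ 0.8 ⇒ ∈ W
candidate 7: n = (-1, 0, 1, 1) → π⊥ ≈ (-0.292893, -0.292893); max(|x|,|y|,|x±y|/√2) = 0.414214 ≤ 0.8 ⇒ ∈ W
candidate 8: n = (1, 0, -1, 0) → π⊥ ≈ (+1.000000, +1.000000); max(|x|,|y|,|x±y|/√2) = 1.414214 > 0.8 ⇒ ∉ W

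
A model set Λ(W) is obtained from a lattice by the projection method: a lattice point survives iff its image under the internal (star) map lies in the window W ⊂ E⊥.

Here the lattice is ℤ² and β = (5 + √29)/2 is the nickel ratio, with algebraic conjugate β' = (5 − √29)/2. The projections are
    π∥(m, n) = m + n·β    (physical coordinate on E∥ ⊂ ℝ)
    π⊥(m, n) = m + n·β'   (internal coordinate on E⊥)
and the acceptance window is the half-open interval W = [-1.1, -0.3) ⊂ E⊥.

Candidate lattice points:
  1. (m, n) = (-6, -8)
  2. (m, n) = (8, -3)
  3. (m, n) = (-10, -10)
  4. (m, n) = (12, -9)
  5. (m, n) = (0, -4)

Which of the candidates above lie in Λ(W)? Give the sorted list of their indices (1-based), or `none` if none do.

Compute β' = (5−√29)/2 = -0.192582, so π⊥(m,n) = m -0.192582·n.
[1] lift (-6,-8): star map gives -4.459341; window check -1.1 ≤ -4.459341 < -0.3 is false → out
[2] lift (8,-3): star map gives 8.577747; window check -1.1 ≤ 8.577747 < -0.3 is false → out
[3] lift (-10,-10): star map gives -8.074176; window check -1.1 ≤ -8.074176 < -0.3 is false → out
[4] lift (12,-9): star map gives 13.733242; window check -1.1 ≤ 13.733242 < -0.3 is false → out
[5] lift (0,-4): star map gives 0.770330; window check -1.1 ≤ 0.770330 < -0.3 is false → out

none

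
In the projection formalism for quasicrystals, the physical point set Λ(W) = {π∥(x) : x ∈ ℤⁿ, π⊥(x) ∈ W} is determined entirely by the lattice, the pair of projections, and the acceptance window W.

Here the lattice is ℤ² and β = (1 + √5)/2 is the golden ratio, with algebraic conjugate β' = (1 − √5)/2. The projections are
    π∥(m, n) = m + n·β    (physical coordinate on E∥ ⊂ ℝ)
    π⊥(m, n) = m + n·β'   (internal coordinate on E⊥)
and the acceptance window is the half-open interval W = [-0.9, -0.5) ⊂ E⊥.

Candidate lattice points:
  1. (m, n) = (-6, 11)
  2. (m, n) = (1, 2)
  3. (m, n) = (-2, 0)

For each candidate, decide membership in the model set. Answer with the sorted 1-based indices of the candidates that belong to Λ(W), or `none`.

β' = (1−√5)/2 ≈ -0.618034.
[1] lift (-6,11): star map gives -12.798374; window check -0.9 ≤ -12.798374 < -0.5 is false → out
[2] lift (1,2): star map gives -0.236068; window check -0.9 ≤ -0.236068 < -0.5 is false → out
[3] lift (-2,0): star map gives -2.000000; window check -0.9 ≤ -2.000000 < -0.5 is false → out

none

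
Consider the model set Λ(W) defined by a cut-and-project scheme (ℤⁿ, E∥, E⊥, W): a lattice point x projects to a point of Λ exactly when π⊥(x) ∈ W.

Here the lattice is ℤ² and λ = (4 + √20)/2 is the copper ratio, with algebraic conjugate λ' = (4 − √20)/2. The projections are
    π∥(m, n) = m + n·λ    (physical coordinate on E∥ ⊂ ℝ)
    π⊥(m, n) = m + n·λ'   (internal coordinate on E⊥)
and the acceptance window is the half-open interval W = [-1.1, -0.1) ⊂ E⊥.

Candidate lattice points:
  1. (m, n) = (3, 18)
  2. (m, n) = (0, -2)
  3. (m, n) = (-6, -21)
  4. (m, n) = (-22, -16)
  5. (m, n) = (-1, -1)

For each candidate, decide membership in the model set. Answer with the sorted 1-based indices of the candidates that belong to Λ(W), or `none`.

Compute λ' = (4−√20)/2 = -0.236068, so π⊥(m,n) = m -0.236068·n.
#1 (3,18): internal coord 3 + (18)·λ' = -1.249224; -1.249224 ∉ [-1.1, -0.1) → out
#2 (0,-2): internal coord 0 + (-2)·λ' = +0.472136; +0.472136 ∉ [-1.1, -0.1) → out
#3 (-6,-21): internal coord -6 + (-21)·λ' = -1.042572; -1.042572 ∈ [-1.1, -0.1) → IN Λ
#4 (-22,-16): internal coord -22 + (-16)·λ' = -18.222912; -18.222912 ∉ [-1.1, -0.1) → out
#5 (-1,-1): internal coord -1 + (-1)·λ' = -0.763932; -0.763932 ∈ [-1.1, -0.1) → IN Λ

3, 5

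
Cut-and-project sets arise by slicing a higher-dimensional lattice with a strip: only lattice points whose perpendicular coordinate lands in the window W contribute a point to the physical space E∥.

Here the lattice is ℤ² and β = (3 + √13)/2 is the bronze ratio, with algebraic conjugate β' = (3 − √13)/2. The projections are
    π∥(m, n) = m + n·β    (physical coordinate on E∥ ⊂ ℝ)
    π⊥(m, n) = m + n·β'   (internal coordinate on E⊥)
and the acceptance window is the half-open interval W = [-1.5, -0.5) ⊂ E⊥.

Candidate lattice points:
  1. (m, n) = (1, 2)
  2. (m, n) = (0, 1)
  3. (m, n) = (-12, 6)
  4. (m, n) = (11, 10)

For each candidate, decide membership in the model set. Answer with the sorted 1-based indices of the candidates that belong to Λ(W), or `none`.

Numerically β ≈ 3.30278 and β' = −1/β ≈ -0.30278.
#1 (1,2): internal coord 1 + (2)·β' = +0.39445; +0.39445 ∉ [-1.5, -0.5) → out
#2 (0,1): internal coord 0 + (1)·β' = -0.30278; -0.30278 ∉ [-1.5, -0.5) → out
#3 (-12,6): internal coord -12 + (6)·β' = -13.81665; -13.81665 ∉ [-1.5, -0.5) → out
#4 (11,10): internal coord 11 + (10)·β' = +7.97224; +7.97224 ∉ [-1.5, -0.5) → out

none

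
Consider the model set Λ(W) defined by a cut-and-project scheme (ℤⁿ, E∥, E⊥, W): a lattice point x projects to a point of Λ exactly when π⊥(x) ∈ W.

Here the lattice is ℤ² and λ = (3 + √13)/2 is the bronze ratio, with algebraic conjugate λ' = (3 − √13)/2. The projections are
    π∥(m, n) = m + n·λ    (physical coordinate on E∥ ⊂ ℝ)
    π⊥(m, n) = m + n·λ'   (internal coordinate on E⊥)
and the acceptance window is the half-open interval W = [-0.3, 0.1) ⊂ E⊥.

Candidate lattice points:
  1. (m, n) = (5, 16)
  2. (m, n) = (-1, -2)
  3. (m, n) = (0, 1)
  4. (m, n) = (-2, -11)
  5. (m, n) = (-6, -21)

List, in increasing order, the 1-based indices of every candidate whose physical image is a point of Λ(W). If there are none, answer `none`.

Compute λ' = (3−√13)/2 = -0.30278, so π⊥(m,n) = m -0.30278·n.
candidate 1: (m,n)=(5,16) → π∥ = 5+16·λ ≈ 57.84441, π⊥ = 5+16·λ' ≈ 0.15559 ∉ [-0.3, 0.1) ⇒ out
candidate 2: (m,n)=(-1,-2) → π∥ = -1-2·λ ≈ -7.60555, π⊥ = -1-2·λ' ≈ -0.39445 ∉ [-0.3, 0.1) ⇒ out
candidate 3: (m,n)=(0,1) → π∥ = 0+1·λ ≈ 3.30278, π⊥ = 0+1·λ' ≈ -0.30278 ∉ [-0.3, 0.1) ⇒ out
candidate 4: (m,n)=(-2,-11) → π∥ = -2-11·λ ≈ -38.33053, π⊥ = -2-11·λ' ≈ 1.33053 ∉ [-0.3, 0.1) ⇒ out
candidate 5: (m,n)=(-6,-21) → π∥ = -6-21·λ ≈ -75.35829, π⊥ = -6-21·λ' ≈ 0.35829 ∉ [-0.3, 0.1) ⇒ out

none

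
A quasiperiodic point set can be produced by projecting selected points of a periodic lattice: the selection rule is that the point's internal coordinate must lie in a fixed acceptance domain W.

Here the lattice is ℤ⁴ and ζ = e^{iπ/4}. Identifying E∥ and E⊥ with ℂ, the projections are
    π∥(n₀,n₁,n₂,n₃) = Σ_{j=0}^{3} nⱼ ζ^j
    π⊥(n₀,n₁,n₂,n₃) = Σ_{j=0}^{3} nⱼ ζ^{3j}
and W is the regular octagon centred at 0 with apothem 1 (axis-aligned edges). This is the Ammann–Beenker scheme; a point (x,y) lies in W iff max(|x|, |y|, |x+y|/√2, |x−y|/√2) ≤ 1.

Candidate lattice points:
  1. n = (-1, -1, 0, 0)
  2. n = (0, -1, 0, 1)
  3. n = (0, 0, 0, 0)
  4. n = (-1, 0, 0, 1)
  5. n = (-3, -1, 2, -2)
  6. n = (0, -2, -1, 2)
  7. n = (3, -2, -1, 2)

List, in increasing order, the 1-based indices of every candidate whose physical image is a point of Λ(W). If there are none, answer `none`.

1, 3, 4

With ζ = e^{iπ/4} the internal vectors are ζ^0,ζ^3,ζ^6,ζ^9.
#1 (-1, -1, 0, 0): internal (-0.2929, -0.7071); octagon support 0.7071 vs apothem 1 → ∈ W
#2 (0, -1, 0, 1): internal (1.4142, 0.0000); octagon support 1.4142 vs apothem 1 → ∉ W
#3 (0, 0, 0, 0): internal (0.0000, 0.0000); octagon support 0.0000 vs apothem 1 → ∈ W
#4 (-1, 0, 0, 1): internal (-0.2929, 0.7071); octagon support 0.7071 vs apothem 1 → ∈ W
#5 (-3, -1, 2, -2): internal (-3.7071, -4.1213); octagon support 5.5355 vs apothem 1 → ∉ W
#6 (0, -2, -1, 2): internal (2.8284, 1.0000); octagon support 2.8284 vs apothem 1 → ∉ W
#7 (3, -2, -1, 2): internal (5.8284, 1.0000); octagon support 5.8284 vs apothem 1 → ∉ W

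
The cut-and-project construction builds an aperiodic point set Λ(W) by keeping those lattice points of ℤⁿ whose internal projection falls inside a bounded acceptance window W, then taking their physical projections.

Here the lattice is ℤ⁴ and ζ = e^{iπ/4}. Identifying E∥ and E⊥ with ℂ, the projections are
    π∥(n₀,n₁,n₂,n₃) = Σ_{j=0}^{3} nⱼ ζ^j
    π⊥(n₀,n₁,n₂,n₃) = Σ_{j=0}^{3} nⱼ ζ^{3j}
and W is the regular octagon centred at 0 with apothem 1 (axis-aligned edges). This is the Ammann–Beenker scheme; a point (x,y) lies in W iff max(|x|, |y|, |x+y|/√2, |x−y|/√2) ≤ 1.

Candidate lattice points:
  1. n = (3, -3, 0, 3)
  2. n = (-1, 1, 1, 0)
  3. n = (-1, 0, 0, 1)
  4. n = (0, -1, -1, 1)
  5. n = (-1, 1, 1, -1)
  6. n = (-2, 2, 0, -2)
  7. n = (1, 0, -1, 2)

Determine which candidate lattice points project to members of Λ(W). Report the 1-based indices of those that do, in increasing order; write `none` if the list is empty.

3

π⊥(n) = n₀ + n₁ζ³ + n₂ζ⁶ + n₃ζ⁹ where ζ = e^{iπ/4}.
candidate 1: n = (3, -3, 0, 3) → π⊥ ≈ (+7.2426, +0.0000); max(|x|,|y|,|x±y|/√2) = 7.2426 > 1 ⇒ ∉ W
candidate 2: n = (-1, 1, 1, 0) → π⊥ ≈ (-1.7071, -0.2929); max(|x|,|y|,|x±y|/√2) = 1.7071 > 1 ⇒ ∉ W
candidate 3: n = (-1, 0, 0, 1) → π⊥ ≈ (-0.2929, +0.7071); max(|x|,|y|,|x±y|/√2) = 0.7071 ≤ 1 ⇒ ∈ W
candidate 4: n = (0, -1, -1, 1) → π⊥ ≈ (+1.4142, +1.0000); max(|x|,|y|,|x±y|/√2) = 1.7071 > 1 ⇒ ∉ W
candidate 5: n = (-1, 1, 1, -1) → π⊥ ≈ (-2.4142, -1.0000); max(|x|,|y|,|x±y|/√2) = 2.4142 > 1 ⇒ ∉ W
candidate 6: n = (-2, 2, 0, -2) → π⊥ ≈ (-4.8284, +0.0000); max(|x|,|y|,|x±y|/√2) = 4.8284 > 1 ⇒ ∉ W
candidate 7: n = (1, 0, -1, 2) → π⊥ ≈ (+2.4142, +2.4142); max(|x|,|y|,|x±y|/√2) = 3.4142 > 1 ⇒ ∉ W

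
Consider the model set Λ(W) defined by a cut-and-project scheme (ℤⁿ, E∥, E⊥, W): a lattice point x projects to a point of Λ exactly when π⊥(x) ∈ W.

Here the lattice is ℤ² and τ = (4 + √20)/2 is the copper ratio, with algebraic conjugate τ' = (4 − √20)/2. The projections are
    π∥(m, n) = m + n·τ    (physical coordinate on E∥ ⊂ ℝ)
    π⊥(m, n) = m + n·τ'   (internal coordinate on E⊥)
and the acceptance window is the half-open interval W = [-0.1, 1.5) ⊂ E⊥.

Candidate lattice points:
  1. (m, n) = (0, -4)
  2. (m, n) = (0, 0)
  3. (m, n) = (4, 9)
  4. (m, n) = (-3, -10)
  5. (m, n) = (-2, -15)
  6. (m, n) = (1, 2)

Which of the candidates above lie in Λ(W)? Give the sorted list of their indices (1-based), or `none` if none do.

1, 2, 6

Numerically τ ≈ 4.2361 and τ' = −1/τ ≈ -0.2361.
#1 (0,-4): internal coord 0 + (-4)·τ' = +0.9443; +0.9443 ∈ [-0.1, 1.5) → IN Λ
#2 (0,0): internal coord 0 + (0)·τ' = +0.0000; +0.0000 ∈ [-0.1, 1.5) → IN Λ
#3 (4,9): internal coord 4 + (9)·τ' = +1.8754; +1.8754 ∉ [-0.1, 1.5) → out
#4 (-3,-10): internal coord -3 + (-10)·τ' = -0.6393; -0.6393 ∉ [-0.1, 1.5) → out
#5 (-2,-15): internal coord -2 + (-15)·τ' = +1.5410; +1.5410 ∉ [-0.1, 1.5) → out
#6 (1,2): internal coord 1 + (2)·τ' = +0.5279; +0.5279 ∈ [-0.1, 1.5) → IN Λ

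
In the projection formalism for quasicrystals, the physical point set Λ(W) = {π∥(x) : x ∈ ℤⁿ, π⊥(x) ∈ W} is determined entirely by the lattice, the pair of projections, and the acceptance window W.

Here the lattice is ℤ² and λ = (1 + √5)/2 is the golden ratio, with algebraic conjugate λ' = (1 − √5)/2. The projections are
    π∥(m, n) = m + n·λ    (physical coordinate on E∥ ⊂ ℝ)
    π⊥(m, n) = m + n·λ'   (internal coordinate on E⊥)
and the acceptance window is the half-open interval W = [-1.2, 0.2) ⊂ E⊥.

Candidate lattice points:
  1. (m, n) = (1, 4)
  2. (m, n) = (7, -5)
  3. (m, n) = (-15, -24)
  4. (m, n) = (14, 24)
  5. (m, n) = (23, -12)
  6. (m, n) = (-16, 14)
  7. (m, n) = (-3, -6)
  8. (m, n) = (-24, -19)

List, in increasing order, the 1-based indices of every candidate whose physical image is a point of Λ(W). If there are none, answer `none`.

3, 4

Numerically λ ≈ 1.61803 and λ' = −1/λ ≈ -0.61803.
candidate 1: (m,n)=(1,4) → π∥ = 1+4·λ ≈ 7.47214, π⊥ = 1+4·λ' ≈ -1.47214 ∉ [-1.2, 0.2) ⇒ out
candidate 2: (m,n)=(7,-5) → π∥ = 7-5·λ ≈ -1.09017, π⊥ = 7-5·λ' ≈ 10.09017 ∉ [-1.2, 0.2) ⇒ out
candidate 3: (m,n)=(-15,-24) → π∥ = -15-24·λ ≈ -53.83282, π⊥ = -15-24·λ' ≈ -0.16718 ∈ [-1.2, 0.2) ⇒ IN Λ
candidate 4: (m,n)=(14,24) → π∥ = 14+24·λ ≈ 52.83282, π⊥ = 14+24·λ' ≈ -0.83282 ∈ [-1.2, 0.2) ⇒ IN Λ
candidate 5: (m,n)=(23,-12) → π∥ = 23-12·λ ≈ 3.58359, π⊥ = 23-12·λ' ≈ 30.41641 ∉ [-1.2, 0.2) ⇒ out
candidate 6: (m,n)=(-16,14) → π∥ = -16+14·λ ≈ 6.65248, π⊥ = -16+14·λ' ≈ -24.65248 ∉ [-1.2, 0.2) ⇒ out
candidate 7: (m,n)=(-3,-6) → π∥ = -3-6·λ ≈ -12.70820, π⊥ = -3-6·λ' ≈ 0.70820 ∉ [-1.2, 0.2) ⇒ out
candidate 8: (m,n)=(-24,-19) → π∥ = -24-19·λ ≈ -54.74265, π⊥ = -24-19·λ' ≈ -12.25735 ∉ [-1.2, 0.2) ⇒ out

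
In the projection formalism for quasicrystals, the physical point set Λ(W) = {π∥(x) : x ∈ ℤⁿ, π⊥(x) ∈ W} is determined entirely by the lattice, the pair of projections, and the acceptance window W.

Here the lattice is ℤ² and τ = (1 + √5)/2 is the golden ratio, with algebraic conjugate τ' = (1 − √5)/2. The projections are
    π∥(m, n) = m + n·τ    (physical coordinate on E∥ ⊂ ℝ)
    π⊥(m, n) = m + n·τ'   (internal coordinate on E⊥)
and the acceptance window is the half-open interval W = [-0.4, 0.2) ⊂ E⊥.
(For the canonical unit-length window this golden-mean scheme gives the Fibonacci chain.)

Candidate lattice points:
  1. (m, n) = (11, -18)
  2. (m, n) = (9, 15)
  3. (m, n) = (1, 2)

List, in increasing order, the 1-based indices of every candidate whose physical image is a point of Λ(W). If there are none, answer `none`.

2, 3

Numerically τ ≈ 1.6180 and τ' = −1/τ ≈ -0.6180.
[1] lift (11,-18): star map gives 22.1246; window check -0.4 ≤ 22.1246 < 0.2 is false → out
[2] lift (9,15): star map gives -0.2705; window check -0.4 ≤ -0.2705 < 0.2 is true → IN Λ
[3] lift (1,2): star map gives -0.2361; window check -0.4 ≤ -0.2361 < 0.2 is true → IN Λ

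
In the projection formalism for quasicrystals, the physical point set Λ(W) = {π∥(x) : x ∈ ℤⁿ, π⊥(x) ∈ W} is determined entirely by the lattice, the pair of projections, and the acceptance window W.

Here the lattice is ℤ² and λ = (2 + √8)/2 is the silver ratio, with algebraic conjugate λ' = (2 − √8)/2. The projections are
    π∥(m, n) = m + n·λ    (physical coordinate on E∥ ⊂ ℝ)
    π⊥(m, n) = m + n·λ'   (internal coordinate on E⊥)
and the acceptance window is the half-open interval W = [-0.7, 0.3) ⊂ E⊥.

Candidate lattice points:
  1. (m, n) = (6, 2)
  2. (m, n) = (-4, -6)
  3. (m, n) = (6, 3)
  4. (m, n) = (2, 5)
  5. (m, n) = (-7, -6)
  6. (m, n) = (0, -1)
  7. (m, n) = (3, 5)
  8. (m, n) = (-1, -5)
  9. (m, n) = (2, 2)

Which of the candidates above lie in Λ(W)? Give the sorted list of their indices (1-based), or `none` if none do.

4

Compute λ' = (2−√8)/2 = -0.41421, so π⊥(m,n) = m -0.41421·n.
candidate 1: (m,n)=(6,2) → π∥ = 6+2·λ ≈ 10.82843, π⊥ = 6+2·λ' ≈ 5.17157 ∉ [-0.7, 0.3) ⇒ out
candidate 2: (m,n)=(-4,-6) → π∥ = -4-6·λ ≈ -18.48528, π⊥ = -4-6·λ' ≈ -1.51472 ∉ [-0.7, 0.3) ⇒ out
candidate 3: (m,n)=(6,3) → π∥ = 6+3·λ ≈ 13.24264, π⊥ = 6+3·λ' ≈ 4.75736 ∉ [-0.7, 0.3) ⇒ out
candidate 4: (m,n)=(2,5) → π∥ = 2+5·λ ≈ 14.07107, π⊥ = 2+5·λ' ≈ -0.07107 ∈ [-0.7, 0.3) ⇒ IN Λ
candidate 5: (m,n)=(-7,-6) → π∥ = -7-6·λ ≈ -21.48528, π⊥ = -7-6·λ' ≈ -4.51472 ∉ [-0.7, 0.3) ⇒ out
candidate 6: (m,n)=(0,-1) → π∥ = 0-1·λ ≈ -2.41421, π⊥ = 0-1·λ' ≈ 0.41421 ∉ [-0.7, 0.3) ⇒ out
candidate 7: (m,n)=(3,5) → π∥ = 3+5·λ ≈ 15.07107, π⊥ = 3+5·λ' ≈ 0.92893 ∉ [-0.7, 0.3) ⇒ out
candidate 8: (m,n)=(-1,-5) → π∥ = -1-5·λ ≈ -13.07107, π⊥ = -1-5·λ' ≈ 1.07107 ∉ [-0.7, 0.3) ⇒ out
candidate 9: (m,n)=(2,2) → π∥ = 2+2·λ ≈ 6.82843, π⊥ = 2+2·λ' ≈ 1.17157 ∉ [-0.7, 0.3) ⇒ out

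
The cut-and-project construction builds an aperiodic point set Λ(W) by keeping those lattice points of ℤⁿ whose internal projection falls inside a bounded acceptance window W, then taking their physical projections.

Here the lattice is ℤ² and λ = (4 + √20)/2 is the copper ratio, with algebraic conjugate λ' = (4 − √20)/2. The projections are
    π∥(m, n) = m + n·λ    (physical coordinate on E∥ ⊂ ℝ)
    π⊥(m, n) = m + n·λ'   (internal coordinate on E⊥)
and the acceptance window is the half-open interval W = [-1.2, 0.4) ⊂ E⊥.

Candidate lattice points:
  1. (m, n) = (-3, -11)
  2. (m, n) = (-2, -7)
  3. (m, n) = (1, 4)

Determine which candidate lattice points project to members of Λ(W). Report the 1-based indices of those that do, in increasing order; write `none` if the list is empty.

1, 2, 3

Compute λ' = (4−√20)/2 = -0.23607, so π⊥(m,n) = m -0.23607·n.
candidate 1: (m,n)=(-3,-11) → π∥ = -3-11·λ ≈ -49.59675, π⊥ = -3-11·λ' ≈ -0.40325 ∈ [-1.2, 0.4) ⇒ IN Λ
candidate 2: (m,n)=(-2,-7) → π∥ = -2-7·λ ≈ -31.65248, π⊥ = -2-7·λ' ≈ -0.34752 ∈ [-1.2, 0.4) ⇒ IN Λ
candidate 3: (m,n)=(1,4) → π∥ = 1+4·λ ≈ 17.94427, π⊥ = 1+4·λ' ≈ 0.05573 ∈ [-1.2, 0.4) ⇒ IN Λ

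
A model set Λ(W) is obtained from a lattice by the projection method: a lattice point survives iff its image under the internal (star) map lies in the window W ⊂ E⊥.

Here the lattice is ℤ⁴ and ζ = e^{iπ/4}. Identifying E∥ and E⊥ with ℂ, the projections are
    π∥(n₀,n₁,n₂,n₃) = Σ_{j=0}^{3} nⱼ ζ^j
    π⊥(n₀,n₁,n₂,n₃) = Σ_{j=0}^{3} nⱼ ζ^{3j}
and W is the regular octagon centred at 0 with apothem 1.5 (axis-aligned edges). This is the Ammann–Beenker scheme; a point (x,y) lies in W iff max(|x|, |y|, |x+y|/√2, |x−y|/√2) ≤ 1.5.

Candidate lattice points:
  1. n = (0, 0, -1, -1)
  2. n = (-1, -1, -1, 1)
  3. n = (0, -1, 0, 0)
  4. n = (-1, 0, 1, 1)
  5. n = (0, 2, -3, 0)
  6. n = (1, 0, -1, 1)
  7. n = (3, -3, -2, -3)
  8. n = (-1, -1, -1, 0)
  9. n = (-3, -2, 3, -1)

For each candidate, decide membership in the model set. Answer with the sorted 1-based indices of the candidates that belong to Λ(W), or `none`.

With ζ = e^{iπ/4} the internal vectors are ζ^0,ζ^3,ζ^6,ζ^9.
#1 (0, 0, -1, -1): internal (-0.7071, 0.2929); octagon support 0.7071 vs apothem 1.5 → ∈ W
#2 (-1, -1, -1, 1): internal (0.4142, 1.0000); octagon support 1.0000 vs apothem 1.5 → ∈ W
#3 (0, -1, 0, 0): internal (0.7071, -0.7071); octagon support 1.0000 vs apothem 1.5 → ∈ W
#4 (-1, 0, 1, 1): internal (-0.2929, -0.2929); octagon support 0.4142 vs apothem 1.5 → ∈ W
#5 (0, 2, -3, 0): internal (-1.4142, 4.4142); octagon support 4.4142 vs apothem 1.5 → ∉ W
#6 (1, 0, -1, 1): internal (1.7071, 1.7071); octagon support 2.4142 vs apothem 1.5 → ∉ W
#7 (3, -3, -2, -3): internal (3.0000, -2.2426); octagon support 3.7071 vs apothem 1.5 → ∉ W
#8 (-1, -1, -1, 0): internal (-0.2929, 0.2929); octagon support 0.4142 vs apothem 1.5 → ∈ W
#9 (-3, -2, 3, -1): internal (-2.2929, -5.1213); octagon support 5.2426 vs apothem 1.5 → ∉ W

1, 2, 3, 4, 8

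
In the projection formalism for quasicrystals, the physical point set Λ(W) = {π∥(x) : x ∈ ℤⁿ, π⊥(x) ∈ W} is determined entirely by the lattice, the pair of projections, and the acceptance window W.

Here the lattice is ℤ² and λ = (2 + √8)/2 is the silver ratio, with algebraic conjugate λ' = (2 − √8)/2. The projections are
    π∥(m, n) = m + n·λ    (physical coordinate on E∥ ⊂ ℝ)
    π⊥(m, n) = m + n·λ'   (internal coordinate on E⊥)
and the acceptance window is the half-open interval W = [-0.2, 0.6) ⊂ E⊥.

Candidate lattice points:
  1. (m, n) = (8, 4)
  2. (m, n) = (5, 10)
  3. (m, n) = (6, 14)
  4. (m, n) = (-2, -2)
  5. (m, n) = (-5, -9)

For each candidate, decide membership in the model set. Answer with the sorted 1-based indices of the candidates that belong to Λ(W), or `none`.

3

λ' = (2−√8)/2 ≈ -0.414214.
candidate 1: (m,n)=(8,4) → π∥ = 8+4·λ ≈ 17.656854, π⊥ = 8+4·λ' ≈ 6.343146 ∉ [-0.2, 0.6) ⇒ out
candidate 2: (m,n)=(5,10) → π∥ = 5+10·λ ≈ 29.142136, π⊥ = 5+10·λ' ≈ 0.857864 ∉ [-0.2, 0.6) ⇒ out
candidate 3: (m,n)=(6,14) → π∥ = 6+14·λ ≈ 39.798990, π⊥ = 6+14·λ' ≈ 0.201010 ∈ [-0.2, 0.6) ⇒ IN Λ
candidate 4: (m,n)=(-2,-2) → π∥ = -2-2·λ ≈ -6.828427, π⊥ = -2-2·λ' ≈ -1.171573 ∉ [-0.2, 0.6) ⇒ out
candidate 5: (m,n)=(-5,-9) → π∥ = -5-9·λ ≈ -26.727922, π⊥ = -5-9·λ' ≈ -1.272078 ∉ [-0.2, 0.6) ⇒ out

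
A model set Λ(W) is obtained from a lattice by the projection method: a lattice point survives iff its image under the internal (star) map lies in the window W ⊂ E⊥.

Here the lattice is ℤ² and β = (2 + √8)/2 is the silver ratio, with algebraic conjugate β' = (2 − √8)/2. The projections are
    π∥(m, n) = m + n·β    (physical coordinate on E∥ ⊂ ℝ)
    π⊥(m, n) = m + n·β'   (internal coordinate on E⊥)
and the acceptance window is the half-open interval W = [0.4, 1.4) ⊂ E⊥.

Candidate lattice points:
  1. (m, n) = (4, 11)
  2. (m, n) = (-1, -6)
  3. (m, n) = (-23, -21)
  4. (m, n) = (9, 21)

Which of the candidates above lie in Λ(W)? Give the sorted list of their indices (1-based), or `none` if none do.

Numerically β ≈ 2.414214 and β' = −1/β ≈ -0.414214.
#1 (4,11): internal coord 4 + (11)·β' = -0.556349; -0.556349 ∉ [0.4, 1.4) → out
#2 (-1,-6): internal coord -1 + (-6)·β' = +1.485281; +1.485281 ∉ [0.4, 1.4) → out
#3 (-23,-21): internal coord -23 + (-21)·β' = -14.301515; -14.301515 ∉ [0.4, 1.4) → out
#4 (9,21): internal coord 9 + (21)·β' = +0.301515; +0.301515 ∉ [0.4, 1.4) → out

none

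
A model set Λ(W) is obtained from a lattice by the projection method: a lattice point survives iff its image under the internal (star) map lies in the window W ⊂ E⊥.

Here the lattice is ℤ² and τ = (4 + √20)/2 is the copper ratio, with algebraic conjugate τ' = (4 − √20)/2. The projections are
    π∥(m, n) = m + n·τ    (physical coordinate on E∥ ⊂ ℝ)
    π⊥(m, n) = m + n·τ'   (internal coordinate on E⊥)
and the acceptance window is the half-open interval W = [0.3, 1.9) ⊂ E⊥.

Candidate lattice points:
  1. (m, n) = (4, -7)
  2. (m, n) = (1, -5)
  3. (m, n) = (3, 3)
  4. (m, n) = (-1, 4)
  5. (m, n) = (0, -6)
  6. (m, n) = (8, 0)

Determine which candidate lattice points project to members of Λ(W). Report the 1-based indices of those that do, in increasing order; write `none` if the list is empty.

τ' = (4−√20)/2 ≈ -0.236068.
#1 (4,-7): internal coord 4 + (-7)·τ' = +5.652476; +5.652476 ∉ [0.3, 1.9) → out
#2 (1,-5): internal coord 1 + (-5)·τ' = +2.180340; +2.180340 ∉ [0.3, 1.9) → out
#3 (3,3): internal coord 3 + (3)·τ' = +2.291796; +2.291796 ∉ [0.3, 1.9) → out
#4 (-1,4): internal coord -1 + (4)·τ' = -1.944272; -1.944272 ∉ [0.3, 1.9) → out
#5 (0,-6): internal coord 0 + (-6)·τ' = +1.416408; +1.416408 ∈ [0.3, 1.9) → IN Λ
#6 (8,0): internal coord 8 + (0)·τ' = +8.000000; +8.000000 ∉ [0.3, 1.9) → out

5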